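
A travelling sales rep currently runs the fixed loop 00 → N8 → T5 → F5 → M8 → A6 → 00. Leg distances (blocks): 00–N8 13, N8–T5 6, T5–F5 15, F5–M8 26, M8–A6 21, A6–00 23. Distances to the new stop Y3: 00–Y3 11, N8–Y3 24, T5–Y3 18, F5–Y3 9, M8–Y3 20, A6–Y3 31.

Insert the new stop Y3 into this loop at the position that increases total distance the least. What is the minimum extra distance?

Insertion cost between consecutive stops i–j is d(i,Y3) + d(Y3,j) − d(i,j):
  between 00 and N8: 11 + 24 − 13 = 22
  between N8 and T5: 24 + 18 − 6 = 36
  between T5 and F5: 18 + 9 − 15 = 12
  between F5 and M8: 9 + 20 − 26 = 3
  between M8 and A6: 20 + 31 − 21 = 30
  between A6 and 00: 31 + 11 − 23 = 19
Cheapest insertion is between F5 and M8, adding 3.
New total = 104 + 3 = 107.

Minimum extra distance: 3 blocks, inserting Y3 between F5 and M8.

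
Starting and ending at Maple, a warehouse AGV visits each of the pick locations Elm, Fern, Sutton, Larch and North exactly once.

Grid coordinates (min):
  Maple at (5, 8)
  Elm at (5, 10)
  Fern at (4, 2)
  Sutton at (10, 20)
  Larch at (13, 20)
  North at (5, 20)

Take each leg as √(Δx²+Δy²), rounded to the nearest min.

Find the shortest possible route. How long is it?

There are 60 distinct closed tours to check (reversals are equivalent).
Maple→Elm→Fern→Sutton→Larch→North→Maple: 2+8+19+3+8+12 = 52
Maple→Elm→Fern→Sutton→North→Larch→Maple: 2+8+19+5+8+14 = 56
Maple→Elm→Fern→Larch→Sutton→North→Maple: 2+8+20+3+5+12 = 50
Maple→Elm→Fern→Larch→North→Sutton→Maple: 2+8+20+8+5+13 = 56
Maple→Elm→Fern→North→Sutton→Larch→Maple: 2+8+18+5+3+14 = 50
Maple→Elm→Fern→North→Larch→Sutton→Maple: 2+8+18+8+3+13 = 52
Maple→Elm→Sutton→Fern→Larch→North→Maple: 2+11+19+20+8+12 = 72
Maple→Elm→Sutton→Fern→North→Larch→Maple: 2+11+19+18+8+14 = 72
Maple→Elm→Sutton→Larch→Fern→North→Maple: 2+11+3+20+18+12 = 66
Maple→Elm→Sutton→Larch→North→Fern→Maple: 2+11+3+8+18+6 = 48
Maple→Elm→Sutton→North→Fern→Larch→Maple: 2+11+5+18+20+14 = 70
Maple→Elm→Sutton→North→Larch→Fern→Maple: 2+11+5+8+20+6 = 52
Maple→Elm→Larch→Fern→Sutton→North→Maple: 2+13+20+19+5+12 = 71
Maple→Elm→Larch→Fern→North→Sutton→Maple: 2+13+20+18+5+13 = 71
… (46 more)
Maple→Elm→North→Sutton→Larch→Fern→Maple: 2+10+5+3+20+6 = 46  ← best
The minimum is 46.
One optimal route: Maple → Elm → North → Sutton → Larch → Fern → Maple (or its reverse).

Shortest round trip = 46 min.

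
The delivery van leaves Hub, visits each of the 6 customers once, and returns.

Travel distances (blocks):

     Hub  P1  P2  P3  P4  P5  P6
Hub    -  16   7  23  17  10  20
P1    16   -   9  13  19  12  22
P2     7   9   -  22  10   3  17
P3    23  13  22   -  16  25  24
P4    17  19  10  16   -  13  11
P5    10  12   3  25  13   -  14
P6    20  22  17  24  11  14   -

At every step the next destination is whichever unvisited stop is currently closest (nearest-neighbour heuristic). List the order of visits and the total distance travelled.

From Hub: distances to unvisited — P2=7, P5=10, P1=16, P4=17, P6=20, P3=23. Nearest is P2 (7).
From P2: distances to unvisited — P5=3, P1=9, P4=10, P6=17, P3=22. Nearest is P5 (3).
From P5: distances to unvisited — P1=12, P4=13, P6=14, P3=25. Nearest is P1 (12).
From P1: distances to unvisited — P3=13, P4=19, P6=22. Nearest is P3 (13).
From P3: distances to unvisited — P4=16, P6=24. Nearest is P4 (16).
From P4: distances to unvisited — P6=11. Nearest is P6 (11).
Return P6→Hub: 20.
Total = 7 + 3 + 12 + 13 + 16 + 11 + 20 = 82.

82 blocks along Hub → P2 → P5 → P1 → P3 → P4 → P6 → Hub.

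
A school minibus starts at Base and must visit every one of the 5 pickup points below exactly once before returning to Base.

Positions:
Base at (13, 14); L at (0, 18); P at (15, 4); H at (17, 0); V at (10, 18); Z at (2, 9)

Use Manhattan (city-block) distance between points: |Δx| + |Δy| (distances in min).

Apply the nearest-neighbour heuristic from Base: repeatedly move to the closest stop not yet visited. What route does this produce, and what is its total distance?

Nearest-neighbour total = 70 min; route Base → V → L → Z → P → H → Base.

Base → [V:7 / P:12 / Z:16 / L:17 / H:18] → V (7)
V → [L:10 / Z:17 / P:19 / H:25] → L (10)
L → [Z:11 / P:29 / H:35] → Z (11)
Z → [P:18 / H:24] → P (18)
P → [H:6] → H (6)
Return H→Base: 18.
Total = 7 + 10 + 11 + 18 + 6 + 18 = 70.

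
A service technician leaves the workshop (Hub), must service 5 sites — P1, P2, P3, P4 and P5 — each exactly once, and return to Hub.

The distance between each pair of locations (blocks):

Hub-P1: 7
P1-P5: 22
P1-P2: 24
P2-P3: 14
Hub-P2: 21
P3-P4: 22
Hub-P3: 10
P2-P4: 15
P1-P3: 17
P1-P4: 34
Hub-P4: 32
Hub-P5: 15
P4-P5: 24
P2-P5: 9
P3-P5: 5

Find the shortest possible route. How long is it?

80 blocks — the shortest possible round trip.

With 5 stops there are 5!/2 = 60 distinct round trips (a route and its reverse cost the same).
Hub→P1→P2→P3→P4→P5→Hub: 7+24+14+22+24+15 = 106
Hub→P1→P2→P3→P5→P4→Hub: 7+24+14+5+24+32 = 106
Hub→P1→P2→P4→P3→P5→Hub: 7+24+15+22+5+15 = 88
Hub→P1→P2→P4→P5→P3→Hub: 7+24+15+24+5+10 = 85
Hub→P1→P2→P5→P3→P4→Hub: 7+24+9+5+22+32 = 99
Hub→P1→P2→P5→P4→P3→Hub: 7+24+9+24+22+10 = 96
Hub→P1→P3→P2→P4→P5→Hub: 7+17+14+15+24+15 = 92
Hub→P1→P3→P2→P5→P4→Hub: 7+17+14+9+24+32 = 103
Hub→P1→P3→P4→P2→P5→Hub: 7+17+22+15+9+15 = 85
Hub→P1→P3→P4→P5→P2→Hub: 7+17+22+24+9+21 = 100
Hub→P1→P3→P5→P2→P4→Hub: 7+17+5+9+15+32 = 85
Hub→P1→P3→P5→P4→P2→Hub: 7+17+5+24+15+21 = 89
Hub→P1→P4→P2→P3→P5→Hub: 7+34+15+14+5+15 = 90
Hub→P1→P4→P2→P5→P3→Hub: 7+34+15+9+5+10 = 80
… (46 more)
The minimum is 80.
One optimal route: Hub → P1 → P4 → P2 → P5 → P3 → Hub (or its reverse).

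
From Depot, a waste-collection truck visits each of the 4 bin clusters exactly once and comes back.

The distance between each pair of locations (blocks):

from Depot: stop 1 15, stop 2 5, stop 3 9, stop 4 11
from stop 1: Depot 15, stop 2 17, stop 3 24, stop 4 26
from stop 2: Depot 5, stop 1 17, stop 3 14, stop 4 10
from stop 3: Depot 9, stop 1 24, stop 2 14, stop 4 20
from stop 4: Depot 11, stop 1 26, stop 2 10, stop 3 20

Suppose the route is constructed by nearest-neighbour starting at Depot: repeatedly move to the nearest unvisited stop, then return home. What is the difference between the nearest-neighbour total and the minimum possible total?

Depot: stop 2=5, stop 3=9, stop 4=11, stop 1=15 ⇒ stop 2
stop 2: stop 4=10, stop 3=14, stop 1=17 ⇒ stop 4
stop 4: stop 3=20, stop 1=26 ⇒ stop 3
stop 3: stop 1=24 ⇒ stop 1
NN route Depot → stop 2 → stop 4 → stop 3 → stop 1 → Depot costs 74.
Optimal: Depot → stop 1 → stop 2 → stop 4 → stop 3 → Depot costs 71 (by enumerating all 12 distinct tours).
Excess = 74 − 71 = 3.

Excess over optimum: 3 blocks.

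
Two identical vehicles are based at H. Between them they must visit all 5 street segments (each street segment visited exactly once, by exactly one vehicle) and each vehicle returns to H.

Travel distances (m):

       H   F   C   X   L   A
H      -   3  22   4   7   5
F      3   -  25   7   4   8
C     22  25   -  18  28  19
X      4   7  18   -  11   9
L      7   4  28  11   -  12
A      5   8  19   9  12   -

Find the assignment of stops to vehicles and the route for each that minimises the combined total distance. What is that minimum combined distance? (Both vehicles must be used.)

Check every non-empty split of the stops between the two vehicles; for each half take its own optimal tour:
  {F} + {C, X, L, A}: 6 + 60 = 66
  {C} + {F, X, L, A}: 44 + 32 = 76
  {F, C} + {X, L, A}: 50 + 32 = 82
  {X} + {F, C, L, A}: 8 + 59 = 67
  {F, X} + {C, L, A}: 14 + 59 = 73
  {C, X} + {F, L, A}: 44 + 24 = 68
  … (15 splits in total)
  {F, L} + {C, X, A}: 14 + 46 = 60  ← best
Best: vehicle 1 H → F → L → H = 14; vehicle 2 H → X → C → A → H = 46; combined 60.

Minimum combined distance: 60 m.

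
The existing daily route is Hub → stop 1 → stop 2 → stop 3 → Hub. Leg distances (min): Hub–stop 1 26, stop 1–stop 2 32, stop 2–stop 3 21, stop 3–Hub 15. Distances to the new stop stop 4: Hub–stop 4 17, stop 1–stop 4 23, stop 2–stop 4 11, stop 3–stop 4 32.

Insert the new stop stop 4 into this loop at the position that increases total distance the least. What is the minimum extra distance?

+2 min — insert stop 4 between stop 1 and stop 2.

Insertion cost between consecutive stops i–j is d(i,stop 4) + d(stop 4,j) − d(i,j):
  between Hub and stop 1: 17 + 23 − 26 = 14
  between stop 1 and stop 2: 23 + 11 − 32 = 2
  between stop 2 and stop 3: 11 + 32 − 21 = 22
  between stop 3 and Hub: 32 + 17 − 15 = 34
Cheapest insertion is between stop 1 and stop 2, adding 2.
New total = 94 + 2 = 96.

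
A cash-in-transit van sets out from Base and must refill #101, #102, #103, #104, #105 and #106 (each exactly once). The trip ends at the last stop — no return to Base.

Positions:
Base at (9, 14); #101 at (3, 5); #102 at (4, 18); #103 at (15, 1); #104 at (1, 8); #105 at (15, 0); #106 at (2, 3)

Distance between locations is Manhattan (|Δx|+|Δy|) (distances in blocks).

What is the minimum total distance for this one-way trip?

46 blocks — the minimum one-way total.

There are 6! = 720 possible orderings.
Base → #101 → #102 → #103 → #104 → #105 → #106: 15+14+28+21+22+16 = 116
Base → #101 → #102 → #103 → #104 → #106 → #105: 15+14+28+21+6+16 = 100
Base → #101 → #102 → #103 → #105 → #104 → #106: 15+14+28+1+22+6 = 86
Base → #101 → #102 → #103 → #105 → #106 → #104: 15+14+28+1+16+6 = 80
Base → #101 → #102 → #103 → #106 → #104 → #105: 15+14+28+15+6+22 = 100
Base → #101 → #102 → #103 → #106 → #105 → #104: 15+14+28+15+16+22 = 110
Base → #101 → #102 → #104 → #103 → #105 → #106: 15+14+13+21+1+16 = 80
Base → #101 → #102 → #104 → #103 → #106 → #105: 15+14+13+21+15+16 = 94
… (712 more)
Base → #102 → #104 → #101 → #106 → #103 → #105: 9+13+5+3+15+1 = 46  ← best
The minimum is 46.
One shortest path: Base → #102 → #104 → #101 → #106 → #103 → #105.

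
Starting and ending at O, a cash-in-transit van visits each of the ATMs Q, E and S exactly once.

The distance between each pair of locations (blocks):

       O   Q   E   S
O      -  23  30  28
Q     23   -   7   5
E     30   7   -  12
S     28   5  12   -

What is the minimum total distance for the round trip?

With 3 stops there are 3!/2 = 3 distinct round trips (a route and its reverse cost the same).
O → Q → E → S → O: 23+7+12+28 = 70
O → Q → S → E → O: 23+5+12+30 = 70
O → E → Q → S → O: 30+7+5+28 = 70
The minimum is 70.
One optimal route: O → Q → E → S → O (or its reverse).

Shortest round trip = 70 blocks.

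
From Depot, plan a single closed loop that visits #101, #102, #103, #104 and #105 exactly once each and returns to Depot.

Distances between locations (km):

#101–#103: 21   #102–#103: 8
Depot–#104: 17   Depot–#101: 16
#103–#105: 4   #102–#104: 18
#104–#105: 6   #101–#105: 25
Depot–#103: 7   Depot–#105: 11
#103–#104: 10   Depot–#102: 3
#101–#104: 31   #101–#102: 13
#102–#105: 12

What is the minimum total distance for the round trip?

With 5 stops there are 5!/2 = 60 distinct round trips (a route and its reverse cost the same).
Depot-#101-#102-#103-#104-#105-Depot: 16+13+8+10+6+11 = 64
Depot-#101-#102-#103-#105-#104-Depot: 16+13+8+4+6+17 = 64
Depot-#101-#102-#104-#103-#105-Depot: 16+13+18+10+4+11 = 72
Depot-#101-#102-#104-#105-#103-Depot: 16+13+18+6+4+7 = 64
Depot-#101-#102-#105-#103-#104-Depot: 16+13+12+4+10+17 = 72
Depot-#101-#102-#105-#104-#103-Depot: 16+13+12+6+10+7 = 64
Depot-#101-#103-#102-#104-#105-Depot: 16+21+8+18+6+11 = 80
Depot-#101-#103-#102-#105-#104-Depot: 16+21+8+12+6+17 = 80
Depot-#101-#103-#104-#102-#105-Depot: 16+21+10+18+12+11 = 88
Depot-#101-#103-#104-#105-#102-Depot: 16+21+10+6+12+3 = 68
Depot-#101-#103-#105-#102-#104-Depot: 16+21+4+12+18+17 = 88
Depot-#101-#103-#105-#104-#102-Depot: 16+21+4+6+18+3 = 68
Depot-#101-#104-#102-#103-#105-Depot: 16+31+18+8+4+11 = 88
Depot-#101-#104-#102-#105-#103-Depot: 16+31+18+12+4+7 = 88
… (46 more)
The minimum is 64.
One optimal route: Depot → #101 → #102 → #103 → #104 → #105 → Depot (or its reverse).

64 km — the shortest possible round trip.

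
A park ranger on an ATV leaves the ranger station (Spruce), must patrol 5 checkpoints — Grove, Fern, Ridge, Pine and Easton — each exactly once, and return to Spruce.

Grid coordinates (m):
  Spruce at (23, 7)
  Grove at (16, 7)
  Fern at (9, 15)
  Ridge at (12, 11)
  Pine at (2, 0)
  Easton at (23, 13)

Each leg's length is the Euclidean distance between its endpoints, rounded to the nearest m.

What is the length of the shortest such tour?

62 m — the shortest possible round trip.

Spruce→Grove→Fern→Ridge→Pine→Easton→Spruce: 7+11+5+15+25+6 = 69
Spruce→Grove→Fern→Ridge→Easton→Pine→Spruce: 7+11+5+11+25+22 = 81
Spruce→Grove→Fern→Pine→Ridge→Easton→Spruce: 7+11+17+15+11+6 = 67
Spruce→Grove→Fern→Pine→Easton→Ridge→Spruce: 7+11+17+25+11+12 = 83
Spruce→Grove→Fern→Easton→Ridge→Pine→Spruce: 7+11+14+11+15+22 = 80
Spruce→Grove→Fern→Easton→Pine→Ridge→Spruce: 7+11+14+25+15+12 = 84
Spruce→Grove→Ridge→Fern→Pine→Easton→Spruce: 7+6+5+17+25+6 = 66
Spruce→Grove→Ridge→Fern→Easton→Pine→Spruce: 7+6+5+14+25+22 = 79
Spruce→Grove→Ridge→Pine→Fern→Easton→Spruce: 7+6+15+17+14+6 = 65
Spruce→Grove→Ridge→Pine→Easton→Fern→Spruce: 7+6+15+25+14+16 = 83
Spruce→Grove→Ridge→Easton→Fern→Pine→Spruce: 7+6+11+14+17+22 = 77
Spruce→Grove→Ridge→Easton→Pine→Fern→Spruce: 7+6+11+25+17+16 = 82
Spruce→Grove→Pine→Fern→Ridge→Easton→Spruce: 7+16+17+5+11+6 = 62
Spruce→Grove→Pine→Fern→Easton→Ridge→Spruce: 7+16+17+14+11+12 = 77
… (46 more)
The minimum is 62.
One optimal route: Spruce → Grove → Pine → Fern → Ridge → Easton → Spruce (or its reverse).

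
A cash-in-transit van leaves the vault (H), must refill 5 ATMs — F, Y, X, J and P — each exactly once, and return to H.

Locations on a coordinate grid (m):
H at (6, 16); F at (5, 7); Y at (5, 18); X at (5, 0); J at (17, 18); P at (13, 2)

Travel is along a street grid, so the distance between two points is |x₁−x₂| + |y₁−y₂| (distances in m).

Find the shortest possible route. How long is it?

H → F → Y → X → J → P → H: 10+11+18+30+20+21 = 110
H → F → Y → X → P → J → H: 10+11+18+10+20+13 = 82
H → F → Y → J → X → P → H: 10+11+12+30+10+21 = 94
H → F → Y → J → P → X → H: 10+11+12+20+10+17 = 80
H → F → Y → P → X → J → H: 10+11+24+10+30+13 = 98
H → F → Y → P → J → X → H: 10+11+24+20+30+17 = 112
H → F → X → Y → J → P → H: 10+7+18+12+20+21 = 88
H → F → X → Y → P → J → H: 10+7+18+24+20+13 = 92
H → F → X → J → Y → P → H: 10+7+30+12+24+21 = 104
H → F → X → J → P → Y → H: 10+7+30+20+24+3 = 94
H → F → X → P → Y → J → H: 10+7+10+24+12+13 = 76
H → F → X → P → J → Y → H: 10+7+10+20+12+3 = 62
H → F → J → Y → X → P → H: 10+23+12+18+10+21 = 94
H → F → J → Y → P → X → H: 10+23+12+24+10+17 = 96
… (46 more)
The minimum is 62.
One optimal route: H → F → X → P → J → Y → H (or its reverse).

Minimum total distance: 62 m.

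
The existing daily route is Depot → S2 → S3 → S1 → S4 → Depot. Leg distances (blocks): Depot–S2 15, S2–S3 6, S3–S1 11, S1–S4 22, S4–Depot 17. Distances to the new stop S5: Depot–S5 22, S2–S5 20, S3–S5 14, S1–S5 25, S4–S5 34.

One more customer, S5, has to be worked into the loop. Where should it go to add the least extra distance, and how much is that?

+27 blocks — insert S5 between Depot and S2.

Insertion cost between consecutive stops i–j is d(i,S5) + d(S5,j) − d(i,j):
  between Depot and S2: 22 + 20 − 15 = 27
  between S2 and S3: 20 + 14 − 6 = 28
  between S3 and S1: 14 + 25 − 11 = 28
  between S1 and S4: 25 + 34 − 22 = 37
  between S4 and Depot: 34 + 22 − 17 = 39
Cheapest insertion is between Depot and S2, adding 27.
New total = 71 + 27 = 98.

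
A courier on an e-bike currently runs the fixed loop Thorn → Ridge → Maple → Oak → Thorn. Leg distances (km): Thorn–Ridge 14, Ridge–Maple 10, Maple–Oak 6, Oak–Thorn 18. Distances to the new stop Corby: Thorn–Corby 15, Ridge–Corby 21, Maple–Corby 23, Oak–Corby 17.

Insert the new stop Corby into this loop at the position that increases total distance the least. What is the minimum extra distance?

Minimum extra distance: 14 km, inserting Corby between Oak and Thorn.

Insertion cost between consecutive stops i–j is d(i,Corby) + d(Corby,j) − d(i,j):
  between Thorn and Ridge: 15 + 21 − 14 = 22
  between Ridge and Maple: 21 + 23 − 10 = 34
  between Maple and Oak: 23 + 17 − 6 = 34
  between Oak and Thorn: 17 + 15 − 18 = 14
Cheapest insertion is between Oak and Thorn, adding 14.
New total = 48 + 14 = 62.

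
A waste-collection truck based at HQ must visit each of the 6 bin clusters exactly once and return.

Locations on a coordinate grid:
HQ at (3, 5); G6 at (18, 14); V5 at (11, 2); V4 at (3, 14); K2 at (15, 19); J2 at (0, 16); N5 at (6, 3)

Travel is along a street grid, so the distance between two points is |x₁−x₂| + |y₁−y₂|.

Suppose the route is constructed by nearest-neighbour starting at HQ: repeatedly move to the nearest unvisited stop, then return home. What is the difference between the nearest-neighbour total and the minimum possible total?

4 longer than the optimal tour.

HQ: N5=5, V4=9, V5=11, J2=14, G6=24, K2=26 ⇒ N5
N5: V5=6, V4=14, J2=19, G6=23, K2=25 ⇒ V5
V5: G6=19, V4=20, K2=21, J2=25 ⇒ G6
G6: K2=8, V4=15, J2=20 ⇒ K2
K2: V4=17, J2=18 ⇒ V4
V4: J2=5 ⇒ J2
NN route HQ → N5 → V5 → G6 → K2 → V4 → J2 → HQ costs 74.
Optimal: HQ → V4 → J2 → K2 → G6 → V5 → N5 → HQ costs 70 (by enumerating all 360 distinct tours).
Excess = 74 − 70 = 4.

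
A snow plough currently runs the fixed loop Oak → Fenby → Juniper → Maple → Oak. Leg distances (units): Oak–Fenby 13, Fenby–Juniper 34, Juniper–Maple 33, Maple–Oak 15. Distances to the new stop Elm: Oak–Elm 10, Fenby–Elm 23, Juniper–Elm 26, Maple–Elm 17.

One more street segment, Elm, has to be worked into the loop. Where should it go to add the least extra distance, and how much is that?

Minimum extra distance: 10, inserting Elm between Juniper and Maple.

Insertion cost between consecutive stops i–j is d(i,Elm) + d(Elm,j) − d(i,j):
  between Oak and Fenby: 10 + 23 − 13 = 20
  between Fenby and Juniper: 23 + 26 − 34 = 15
  between Juniper and Maple: 26 + 17 − 33 = 10
  between Maple and Oak: 17 + 10 − 15 = 12
Cheapest insertion is between Juniper and Maple, adding 10.
New total = 95 + 10 = 105.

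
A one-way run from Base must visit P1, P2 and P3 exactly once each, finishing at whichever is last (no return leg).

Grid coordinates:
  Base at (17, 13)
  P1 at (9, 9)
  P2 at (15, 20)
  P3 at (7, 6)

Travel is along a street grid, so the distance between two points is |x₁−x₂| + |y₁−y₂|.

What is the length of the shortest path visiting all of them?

There are 3! = 6 possible orderings.
Base→P1→P2→P3: 12+17+22 = 51
Base→P1→P3→P2: 12+5+22 = 39
Base→P2→P1→P3: 9+17+5 = 31
Base→P2→P3→P1: 9+22+5 = 36
Base→P3→P1→P2: 17+5+17 = 39
Base→P3→P2→P1: 17+22+17 = 56
The minimum is 31.
One shortest path: Base → P2 → P1 → P3.

Minimum one-way distance = 31.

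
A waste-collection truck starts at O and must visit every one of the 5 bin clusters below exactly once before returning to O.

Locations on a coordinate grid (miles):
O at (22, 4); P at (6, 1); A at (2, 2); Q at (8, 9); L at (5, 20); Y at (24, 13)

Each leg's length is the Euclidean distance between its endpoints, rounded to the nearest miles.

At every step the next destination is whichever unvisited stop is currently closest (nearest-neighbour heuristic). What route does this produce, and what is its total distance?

From O: distances to unvisited — Y=9, Q=15, P=16, A=20, L=23. Nearest is Y (9).
From Y: distances to unvisited — Q=16, L=20, P=22, A=25. Nearest is Q (16).
From Q: distances to unvisited — P=8, A=9, L=11. Nearest is P (8).
From P: distances to unvisited — A=4, L=19. Nearest is A (4).
From A: distances to unvisited — L=18. Nearest is L (18).
Return L→O: 23.
Total = 9 + 16 + 8 + 4 + 18 + 23 = 78.

78 miles along O → Y → Q → P → A → L → O.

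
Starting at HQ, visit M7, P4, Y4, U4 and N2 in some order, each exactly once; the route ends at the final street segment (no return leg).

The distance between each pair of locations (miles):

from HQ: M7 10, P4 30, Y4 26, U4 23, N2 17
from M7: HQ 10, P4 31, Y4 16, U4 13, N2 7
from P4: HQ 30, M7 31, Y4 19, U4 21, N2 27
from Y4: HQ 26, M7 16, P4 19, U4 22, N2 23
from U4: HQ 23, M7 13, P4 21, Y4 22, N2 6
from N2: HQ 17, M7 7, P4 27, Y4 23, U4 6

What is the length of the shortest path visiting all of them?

There are 5! = 120 possible orderings.
HQ→M7→P4→Y4→U4→N2: 10+31+19+22+6 = 88
HQ→M7→P4→Y4→N2→U4: 10+31+19+23+6 = 89
HQ→M7→P4→U4→Y4→N2: 10+31+21+22+23 = 107
HQ→M7→P4→U4→N2→Y4: 10+31+21+6+23 = 91
HQ→M7→P4→N2→Y4→U4: 10+31+27+23+22 = 113
HQ→M7→P4→N2→U4→Y4: 10+31+27+6+22 = 96
HQ→M7→Y4→P4→U4→N2: 10+16+19+21+6 = 72
HQ→M7→Y4→P4→N2→U4: 10+16+19+27+6 = 78
HQ→M7→Y4→U4→P4→N2: 10+16+22+21+27 = 96
HQ→M7→Y4→U4→N2→P4: 10+16+22+6+27 = 81
HQ→M7→Y4→N2→P4→U4: 10+16+23+27+21 = 97
HQ→M7→Y4→N2→U4→P4: 10+16+23+6+21 = 76
HQ→M7→U4→P4→Y4→N2: 10+13+21+19+23 = 86
HQ→M7→U4→P4→N2→Y4: 10+13+21+27+23 = 94
… (106 more)
HQ→M7→N2→U4→P4→Y4: 10+7+6+21+19 = 63  ← best
The minimum is 63.
One shortest path: HQ → M7 → N2 → U4 → P4 → Y4.

Shortest open route: 63 miles.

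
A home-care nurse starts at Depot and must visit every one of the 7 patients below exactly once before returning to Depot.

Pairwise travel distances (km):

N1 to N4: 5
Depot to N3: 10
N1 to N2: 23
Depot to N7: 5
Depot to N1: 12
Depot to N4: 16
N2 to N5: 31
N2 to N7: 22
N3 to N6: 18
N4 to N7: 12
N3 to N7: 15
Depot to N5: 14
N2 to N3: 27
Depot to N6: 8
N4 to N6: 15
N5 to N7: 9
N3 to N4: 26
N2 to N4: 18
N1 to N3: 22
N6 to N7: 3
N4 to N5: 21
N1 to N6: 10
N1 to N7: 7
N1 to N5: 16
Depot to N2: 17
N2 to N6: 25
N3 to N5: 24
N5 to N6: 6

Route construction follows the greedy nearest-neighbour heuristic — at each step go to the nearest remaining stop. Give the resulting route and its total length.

Depot → [N7:5 / N6:8 / N3:10 / N1:12 / N5:14 / N4:16 / N2:17] → N7 (5)
N7 → [N6:3 / N1:7 / N5:9 / N4:12 / N3:15 / N2:22] → N6 (3)
N6 → [N5:6 / N1:10 / N4:15 / N3:18 / N2:25] → N5 (6)
N5 → [N1:16 / N4:21 / N3:24 / N2:31] → N1 (16)
N1 → [N4:5 / N3:22 / N2:23] → N4 (5)
N4 → [N2:18 / N3:26] → N2 (18)
N2 → [N3:27] → N3 (27)
Return N3→Depot: 10.
Total = 5 + 3 + 6 + 16 + 5 + 18 + 27 + 10 = 90.

90 km along Depot → N7 → N6 → N5 → N1 → N4 → N2 → N3 → Depot.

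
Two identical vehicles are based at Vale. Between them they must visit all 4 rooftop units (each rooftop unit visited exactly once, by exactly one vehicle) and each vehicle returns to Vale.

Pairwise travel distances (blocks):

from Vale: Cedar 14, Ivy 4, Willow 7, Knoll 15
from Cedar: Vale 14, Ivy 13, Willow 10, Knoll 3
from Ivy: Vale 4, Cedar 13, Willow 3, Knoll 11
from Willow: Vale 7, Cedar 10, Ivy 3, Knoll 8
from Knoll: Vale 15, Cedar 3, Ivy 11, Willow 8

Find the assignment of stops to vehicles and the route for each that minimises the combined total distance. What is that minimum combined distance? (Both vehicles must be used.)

Try each way of splitting the stops between the two vehicles (each non-empty) and, for each split, find the best tour for each vehicle:
  {Cedar} + {Ivy, Willow, Knoll}: 28 + 30 = 58
  {Ivy} + {Cedar, Willow, Knoll}: 8 + 32 = 40
  {Cedar, Ivy} + {Willow, Knoll}: 31 + 30 = 61
  {Willow} + {Cedar, Ivy, Knoll}: 14 + 32 = 46
  {Cedar, Willow} + {Ivy, Knoll}: 31 + 30 = 61
  {Ivy, Willow} + {Cedar, Knoll}: 14 + 32 = 46
  … (7 splits in total)
Best: vehicle 1 Vale → Ivy → Vale = 8; vehicle 2 Vale → Cedar → Knoll → Willow → Vale = 32; combined 40.

40 blocks — the smallest possible combined total.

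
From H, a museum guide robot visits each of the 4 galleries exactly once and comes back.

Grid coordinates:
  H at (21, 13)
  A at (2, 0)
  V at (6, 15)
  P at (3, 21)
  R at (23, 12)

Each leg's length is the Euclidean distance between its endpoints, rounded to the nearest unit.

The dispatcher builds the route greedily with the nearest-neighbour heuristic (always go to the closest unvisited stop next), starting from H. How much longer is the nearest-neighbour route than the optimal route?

From H: R=2, V=15, P=20, A=23 → choose R (2).
From R: V=17, P=22, A=24 → choose V (17).
From V: P=7, A=16 → choose P (7).
From P: A=21 → choose A (21).
NN route H → R → V → P → A → H costs 70.
Optimal: H → V → P → A → R → H costs 69 (by enumerating all 12 distinct tours).
Excess = 70 − 69 = 1.

1 longer than the optimal tour.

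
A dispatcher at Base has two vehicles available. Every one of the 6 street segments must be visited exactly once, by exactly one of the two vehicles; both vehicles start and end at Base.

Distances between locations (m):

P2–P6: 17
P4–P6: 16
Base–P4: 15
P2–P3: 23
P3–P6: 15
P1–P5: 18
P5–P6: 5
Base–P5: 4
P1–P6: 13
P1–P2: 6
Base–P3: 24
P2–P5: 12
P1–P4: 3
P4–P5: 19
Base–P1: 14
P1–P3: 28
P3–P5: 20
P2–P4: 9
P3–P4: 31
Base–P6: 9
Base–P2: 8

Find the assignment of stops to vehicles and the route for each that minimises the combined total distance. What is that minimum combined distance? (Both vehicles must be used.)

Minimum combined distance: 79 m.

Check every non-empty split of the stops between the two vehicles; for each half take its own optimal tour:
  {P1} + {P2, P3, P4, P5, P6}: 28 + 71 = 99
  {P2} + {P1, P3, P4, P5, P6}: 16 + 70 = 86
  {P1, P2} + {P3, P4, P5, P6}: 28 + 70 = 98
  {P3} + {P1, P2, P4, P5, P6}: 48 + 42 = 90
  {P1, P3} + {P2, P4, P5, P6}: 66 + 42 = 108
  {P2, P3} + {P1, P4, P5, P6}: 55 + 40 = 95
  … (31 splits in total)
  {P5} + {P1, P2, P3, P4, P6}: 8 + 71 = 79  ← best
Best: vehicle 1 Base → P5 → Base = 8; vehicle 2 Base → P4 → P1 → P2 → P3 → P6 → Base = 71; combined 79.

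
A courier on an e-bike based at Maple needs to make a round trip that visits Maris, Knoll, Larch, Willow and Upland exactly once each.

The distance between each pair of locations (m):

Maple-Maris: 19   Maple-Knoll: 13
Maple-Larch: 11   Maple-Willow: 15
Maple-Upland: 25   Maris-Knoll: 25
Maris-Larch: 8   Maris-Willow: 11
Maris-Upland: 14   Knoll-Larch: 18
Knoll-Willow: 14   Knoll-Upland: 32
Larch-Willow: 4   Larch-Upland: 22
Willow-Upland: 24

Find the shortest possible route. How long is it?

78 m — the shortest possible round trip.

With 5 stops there are 5!/2 = 60 distinct round trips (a route and its reverse cost the same).
Maple→Maris→Knoll→Larch→Willow→Upland→Maple: 19+25+18+4+24+25 = 115
Maple→Maris→Knoll→Larch→Upland→Willow→Maple: 19+25+18+22+24+15 = 123
Maple→Maris→Knoll→Willow→Larch→Upland→Maple: 19+25+14+4+22+25 = 109
Maple→Maris→Knoll→Willow→Upland→Larch→Maple: 19+25+14+24+22+11 = 115
Maple→Maris→Knoll→Upland→Larch→Willow→Maple: 19+25+32+22+4+15 = 117
Maple→Maris→Knoll→Upland→Willow→Larch→Maple: 19+25+32+24+4+11 = 115
Maple→Maris→Larch→Knoll→Willow→Upland→Maple: 19+8+18+14+24+25 = 108
Maple→Maris→Larch→Knoll→Upland→Willow→Maple: 19+8+18+32+24+15 = 116
Maple→Maris→Larch→Willow→Knoll→Upland→Maple: 19+8+4+14+32+25 = 102
Maple→Maris→Larch→Willow→Upland→Knoll→Maple: 19+8+4+24+32+13 = 100
Maple→Maris→Larch→Upland→Knoll→Willow→Maple: 19+8+22+32+14+15 = 110
Maple→Maris→Larch→Upland→Willow→Knoll→Maple: 19+8+22+24+14+13 = 100
Maple→Maris→Willow→Knoll→Larch→Upland→Maple: 19+11+14+18+22+25 = 109
Maple→Maris→Willow→Knoll→Upland→Larch→Maple: 19+11+14+32+22+11 = 109
… (46 more)
Maple→Knoll→Willow→Larch→Maris→Upland→Maple: 13+14+4+8+14+25 = 78  ← best
The minimum is 78.
One optimal route: Maple → Knoll → Willow → Larch → Maris → Upland → Maple (or its reverse).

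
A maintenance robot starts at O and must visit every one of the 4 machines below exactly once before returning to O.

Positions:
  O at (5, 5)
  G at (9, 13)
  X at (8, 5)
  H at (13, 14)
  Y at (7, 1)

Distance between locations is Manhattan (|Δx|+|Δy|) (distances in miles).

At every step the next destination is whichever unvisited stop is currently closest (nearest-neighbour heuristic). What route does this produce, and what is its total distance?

From O: distances to unvisited — X=3, Y=6, G=12, H=17. Nearest is X (3).
From X: distances to unvisited — Y=5, G=9, H=14. Nearest is Y (5).
From Y: distances to unvisited — G=14, H=19. Nearest is G (14).
From G: distances to unvisited — H=5. Nearest is H (5).
Return H→O: 17.
Total = 3 + 5 + 14 + 5 + 17 = 44.

44 miles along O → X → Y → G → H → O.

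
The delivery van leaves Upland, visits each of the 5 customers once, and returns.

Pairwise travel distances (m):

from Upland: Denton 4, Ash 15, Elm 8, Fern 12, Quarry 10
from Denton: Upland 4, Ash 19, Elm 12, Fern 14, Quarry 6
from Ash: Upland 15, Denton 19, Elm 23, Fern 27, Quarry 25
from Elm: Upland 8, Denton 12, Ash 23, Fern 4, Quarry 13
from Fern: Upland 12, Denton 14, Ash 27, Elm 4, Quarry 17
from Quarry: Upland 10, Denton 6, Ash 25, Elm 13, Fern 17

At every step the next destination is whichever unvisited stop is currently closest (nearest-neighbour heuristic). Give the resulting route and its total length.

Upland → [Denton:4 / Elm:8 / Quarry:10 / Fern:12 / Ash:15] → Denton (4)
Denton → [Quarry:6 / Elm:12 / Fern:14 / Ash:19] → Quarry (6)
Quarry → [Elm:13 / Fern:17 / Ash:25] → Elm (13)
Elm → [Fern:4 / Ash:23] → Fern (4)
Fern → [Ash:27] → Ash (27)
Return Ash→Upland: 15.
Total = 4 + 6 + 13 + 4 + 27 + 15 = 69.

Nearest-neighbour total = 69 m; route Upland → Denton → Quarry → Elm → Fern → Ash → Upland.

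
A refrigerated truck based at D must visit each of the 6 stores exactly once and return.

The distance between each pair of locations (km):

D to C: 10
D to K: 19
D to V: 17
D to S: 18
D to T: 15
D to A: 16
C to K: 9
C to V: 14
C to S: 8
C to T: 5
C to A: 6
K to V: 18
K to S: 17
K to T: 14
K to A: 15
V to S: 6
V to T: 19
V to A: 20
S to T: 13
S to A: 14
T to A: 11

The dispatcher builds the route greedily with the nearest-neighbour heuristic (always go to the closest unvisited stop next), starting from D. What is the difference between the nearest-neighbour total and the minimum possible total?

2 km longer than the optimal tour.

D: C=10, T=15, A=16, V=17, S=18, K=19 ⇒ C
C: T=5, A=6, S=8, K=9, V=14 ⇒ T
T: A=11, S=13, K=14, V=19 ⇒ A
A: S=14, K=15, V=20 ⇒ S
S: V=6, K=17 ⇒ V
V: K=18 ⇒ K
NN route D → C → T → A → S → V → K → D costs 83.
Optimal: D → C → K → T → A → S → V → D costs 81 (by enumerating all 360 distinct tours).
Excess = 83 − 81 = 2.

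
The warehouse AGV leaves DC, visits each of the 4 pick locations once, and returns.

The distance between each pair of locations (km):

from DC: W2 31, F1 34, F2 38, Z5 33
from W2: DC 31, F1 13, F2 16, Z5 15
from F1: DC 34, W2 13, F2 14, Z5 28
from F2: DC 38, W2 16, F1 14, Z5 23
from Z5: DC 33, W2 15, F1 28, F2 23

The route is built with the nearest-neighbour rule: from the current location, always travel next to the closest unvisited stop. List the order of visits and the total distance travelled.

Total distance 114 km via the nearest-neighbour route DC → W2 → F1 → F2 → Z5 → DC.

At DC the remaining stops are W2 31, Z5 33, F1 34, F2 38; go to W2.
At W2 the remaining stops are F1 13, Z5 15, F2 16; go to F1.
At F1 the remaining stops are F2 14, Z5 28; go to F2.
At F2 the remaining stops are Z5 23; go to Z5.
Return Z5→DC: 33.
Total = 31 + 13 + 14 + 23 + 33 = 114.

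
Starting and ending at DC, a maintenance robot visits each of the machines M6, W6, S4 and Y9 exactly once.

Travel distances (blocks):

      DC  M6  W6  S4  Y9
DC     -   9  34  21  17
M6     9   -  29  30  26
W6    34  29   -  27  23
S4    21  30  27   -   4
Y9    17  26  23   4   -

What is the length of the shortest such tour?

With 4 stops there are 4!/2 = 12 distinct round trips (a route and its reverse cost the same).
DC → M6 → W6 → S4 → Y9 → DC: 9+29+27+4+17 = 86
DC → M6 → W6 → Y9 → S4 → DC: 9+29+23+4+21 = 86
DC → M6 → S4 → W6 → Y9 → DC: 9+30+27+23+17 = 106
DC → M6 → S4 → Y9 → W6 → DC: 9+30+4+23+34 = 100
DC → M6 → Y9 → W6 → S4 → DC: 9+26+23+27+21 = 106
DC → M6 → Y9 → S4 → W6 → DC: 9+26+4+27+34 = 100
DC → W6 → M6 → S4 → Y9 → DC: 34+29+30+4+17 = 114
DC → W6 → M6 → Y9 → S4 → DC: 34+29+26+4+21 = 114
DC → W6 → S4 → M6 → Y9 → DC: 34+27+30+26+17 = 134
DC → W6 → Y9 → M6 → S4 → DC: 34+23+26+30+21 = 134
DC → S4 → M6 → W6 → Y9 → DC: 21+30+29+23+17 = 120
DC → S4 → W6 → M6 → Y9 → DC: 21+27+29+26+17 = 120
The minimum is 86.
One optimal route: DC → M6 → W6 → S4 → Y9 → DC (or its reverse).

Shortest round trip = 86 blocks.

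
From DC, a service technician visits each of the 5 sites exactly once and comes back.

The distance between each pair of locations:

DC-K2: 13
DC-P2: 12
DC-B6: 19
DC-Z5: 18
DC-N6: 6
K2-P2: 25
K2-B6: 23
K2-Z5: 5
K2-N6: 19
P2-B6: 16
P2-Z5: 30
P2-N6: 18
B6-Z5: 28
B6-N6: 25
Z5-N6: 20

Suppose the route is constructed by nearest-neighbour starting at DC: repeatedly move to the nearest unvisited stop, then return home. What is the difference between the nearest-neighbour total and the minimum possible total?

From DC: N6=6, P2=12, K2=13, Z5=18, B6=19 → choose N6 (6).
From N6: P2=18, K2=19, Z5=20, B6=25 → choose P2 (18).
From P2: B6=16, K2=25, Z5=30 → choose B6 (16).
From B6: K2=23, Z5=28 → choose K2 (23).
From K2: Z5=5 → choose Z5 (5).
NN route DC → N6 → P2 → B6 → K2 → Z5 → DC costs 86.
Optimal: DC → P2 → B6 → K2 → Z5 → N6 → DC costs 82 (by enumerating all 60 distinct tours).
Excess = 86 − 82 = 4.

4 longer than the optimal tour.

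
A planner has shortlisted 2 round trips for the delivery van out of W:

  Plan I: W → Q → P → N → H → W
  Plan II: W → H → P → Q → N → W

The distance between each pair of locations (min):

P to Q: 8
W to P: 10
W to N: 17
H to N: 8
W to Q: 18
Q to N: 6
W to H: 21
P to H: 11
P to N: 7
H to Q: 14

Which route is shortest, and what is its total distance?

62 min — Plan I is the shortest.

Plan I: 18 + 8 + 7 + 8 + 21 = 62
Plan II: 21 + 11 + 8 + 6 + 17 = 63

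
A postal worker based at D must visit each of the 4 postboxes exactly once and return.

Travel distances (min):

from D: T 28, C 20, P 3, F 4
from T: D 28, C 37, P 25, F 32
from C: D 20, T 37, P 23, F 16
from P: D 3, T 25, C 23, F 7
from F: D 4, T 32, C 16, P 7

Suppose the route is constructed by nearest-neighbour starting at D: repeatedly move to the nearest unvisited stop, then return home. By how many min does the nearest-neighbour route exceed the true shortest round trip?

From D: P=3, F=4, C=20, T=28 → choose P (3).
From P: F=7, C=23, T=25 → choose F (7).
From F: C=16, T=32 → choose C (16).
From C: T=37 → choose T (37).
NN route D → P → F → C → T → D costs 91.
Optimal: D → P → T → C → F → D costs 85 (by enumerating all 12 distinct tours).
Excess = 91 − 85 = 6.

The nearest-neighbour route is 6 min longer than optimal.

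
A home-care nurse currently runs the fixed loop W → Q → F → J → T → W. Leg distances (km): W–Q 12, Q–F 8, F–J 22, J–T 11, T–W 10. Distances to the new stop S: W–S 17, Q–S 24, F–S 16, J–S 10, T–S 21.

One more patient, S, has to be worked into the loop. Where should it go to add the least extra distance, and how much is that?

Insertion cost between consecutive stops i–j is d(i,S) + d(S,j) − d(i,j):
  between W and Q: 17 + 24 − 12 = 29
  between Q and F: 24 + 16 − 8 = 32
  between F and J: 16 + 10 − 22 = 4
  between J and T: 10 + 21 − 11 = 20
  between T and W: 21 + 17 − 10 = 28
Cheapest insertion is between F and J, adding 4.
New total = 63 + 4 = 67.

Minimum extra distance: 4 km, inserting S between F and J.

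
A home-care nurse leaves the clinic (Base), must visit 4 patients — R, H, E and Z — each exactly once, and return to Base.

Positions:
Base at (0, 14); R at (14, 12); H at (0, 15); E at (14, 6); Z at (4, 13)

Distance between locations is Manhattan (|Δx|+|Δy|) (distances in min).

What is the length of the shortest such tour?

46 min — the shortest possible round trip.

Base→R→H→E→Z→Base: 16+17+23+17+5 = 78
Base→R→H→Z→E→Base: 16+17+6+17+22 = 78
Base→R→E→H→Z→Base: 16+6+23+6+5 = 56
Base→R→E→Z→H→Base: 16+6+17+6+1 = 46
Base→R→Z→H→E→Base: 16+11+6+23+22 = 78
Base→R→Z→E→H→Base: 16+11+17+23+1 = 68
Base→H→R→E→Z→Base: 1+17+6+17+5 = 46
Base→H→R→Z→E→Base: 1+17+11+17+22 = 68
Base→H→E→R→Z→Base: 1+23+6+11+5 = 46
Base→H→Z→R→E→Base: 1+6+11+6+22 = 46
Base→E→R→H→Z→Base: 22+6+17+6+5 = 56
Base→E→H→R→Z→Base: 22+23+17+11+5 = 78
The minimum is 46.
One optimal route: Base → R → E → Z → H → Base (or its reverse).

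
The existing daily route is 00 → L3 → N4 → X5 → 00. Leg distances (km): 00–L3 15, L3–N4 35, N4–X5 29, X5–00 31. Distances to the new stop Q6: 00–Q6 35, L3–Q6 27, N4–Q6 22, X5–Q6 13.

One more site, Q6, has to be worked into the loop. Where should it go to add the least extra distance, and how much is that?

+6 km — insert Q6 between N4 and X5.

Insertion cost between consecutive stops i–j is d(i,Q6) + d(Q6,j) − d(i,j):
  between 00 and L3: 35 + 27 − 15 = 47
  between L3 and N4: 27 + 22 − 35 = 14
  between N4 and X5: 22 + 13 − 29 = 6
  between X5 and 00: 13 + 35 − 31 = 17
Cheapest insertion is between N4 and X5, adding 6.
New total = 110 + 6 = 116.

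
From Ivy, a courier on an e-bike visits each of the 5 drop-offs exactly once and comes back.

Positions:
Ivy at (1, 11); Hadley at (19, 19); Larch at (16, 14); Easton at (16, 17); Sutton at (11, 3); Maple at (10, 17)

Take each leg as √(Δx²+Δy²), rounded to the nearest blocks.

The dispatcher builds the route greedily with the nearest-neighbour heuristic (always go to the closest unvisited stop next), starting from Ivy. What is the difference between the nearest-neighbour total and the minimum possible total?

The nearest-neighbour route is 5 blocks longer than optimal.

Ivy: Maple=11, Sutton=13, Larch=15, Easton=16, Hadley=20 ⇒ Maple
Maple: Easton=6, Larch=7, Hadley=9, Sutton=14 ⇒ Easton
Easton: Larch=3, Hadley=4, Sutton=15 ⇒ Larch
Larch: Hadley=6, Sutton=12 ⇒ Hadley
Hadley: Sutton=18 ⇒ Sutton
NN route Ivy → Maple → Easton → Larch → Hadley → Sutton → Ivy costs 57.
Optimal: Ivy → Sutton → Larch → Hadley → Easton → Maple → Ivy costs 52 (by enumerating all 60 distinct tours).
Excess = 57 − 52 = 5.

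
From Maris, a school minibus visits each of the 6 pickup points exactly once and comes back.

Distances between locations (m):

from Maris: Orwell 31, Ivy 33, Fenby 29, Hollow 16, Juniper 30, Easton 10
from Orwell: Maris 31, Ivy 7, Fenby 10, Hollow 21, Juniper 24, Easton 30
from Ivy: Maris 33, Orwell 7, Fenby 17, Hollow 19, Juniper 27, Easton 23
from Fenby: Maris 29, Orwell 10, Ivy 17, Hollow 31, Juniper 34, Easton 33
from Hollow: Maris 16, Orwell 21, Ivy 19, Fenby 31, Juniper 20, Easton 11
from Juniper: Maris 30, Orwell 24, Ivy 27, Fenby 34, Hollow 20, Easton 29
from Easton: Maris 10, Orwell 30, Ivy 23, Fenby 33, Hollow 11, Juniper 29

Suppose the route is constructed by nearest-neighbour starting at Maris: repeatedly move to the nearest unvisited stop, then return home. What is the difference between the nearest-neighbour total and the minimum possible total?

From Maris: Easton=10, Hollow=16, Fenby=29, Juniper=30, Orwell=31, Ivy=33 → choose Easton (10).
From Easton: Hollow=11, Ivy=23, Juniper=29, Orwell=30, Fenby=33 → choose Hollow (11).
From Hollow: Ivy=19, Juniper=20, Orwell=21, Fenby=31 → choose Ivy (19).
From Ivy: Orwell=7, Fenby=17, Juniper=27 → choose Orwell (7).
From Orwell: Fenby=10, Juniper=24 → choose Fenby (10).
From Fenby: Juniper=34 → choose Juniper (34).
NN route Maris → Easton → Hollow → Ivy → Orwell → Fenby → Juniper → Maris costs 121.
Optimal: Maris → Fenby → Orwell → Ivy → Juniper → Hollow → Easton → Maris costs 114 (by enumerating all 360 distinct tours).
Excess = 121 − 114 = 7.

7 m longer than the optimal tour.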